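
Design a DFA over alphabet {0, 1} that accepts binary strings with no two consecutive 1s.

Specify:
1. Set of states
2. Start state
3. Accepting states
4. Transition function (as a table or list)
One valid DFA (any DFA recognizing the same language is acceptable):
States: {q0, q1, dead}
Start: q0
Accepting: {q0, q1}
Transitions (accepting states marked with *):
State | 0 | 1 | Accepting
-------------------------
q0    | q0 | q1 | *
q1    | q0 | dead | *
dead  | dead | dead |  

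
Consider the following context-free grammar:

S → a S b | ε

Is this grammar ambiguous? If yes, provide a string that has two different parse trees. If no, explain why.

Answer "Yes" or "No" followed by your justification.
At every step exactly one production applies: if the remaining string to generate is non-empty it starts with a and ends with b, forcing S → a S b; if it is empty, S → ε is forced. Hence each string a^n b^n has exactly one derivation (S → a S b applied n times, then S → ε) and one parse tree.

Final answer: No - the grammar is unambiguous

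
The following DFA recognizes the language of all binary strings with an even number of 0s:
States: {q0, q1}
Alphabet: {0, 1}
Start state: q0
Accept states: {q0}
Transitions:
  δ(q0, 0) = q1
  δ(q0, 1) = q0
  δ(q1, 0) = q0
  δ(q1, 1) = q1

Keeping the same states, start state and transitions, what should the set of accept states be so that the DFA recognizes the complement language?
The DFA is complete (every state has a transition on every symbol), so the complement
is recognized by the same DFA with accepting and non-accepting states swapped.
Original accept states: {q0}
Complement accept states = All states - Original accept states
= {q0, q1} - {q0}
= {q1}
Complement language: strings with an ODD number of 0s

Final answer: {q1}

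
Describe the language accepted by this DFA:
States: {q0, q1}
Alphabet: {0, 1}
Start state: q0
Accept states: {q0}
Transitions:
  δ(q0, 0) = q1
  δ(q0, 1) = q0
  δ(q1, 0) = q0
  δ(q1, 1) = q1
Analyzing the DFA structure:
Start state: q0
Accept states: {q0}
Interpreting what each state remembers (checking against the transitions):
  q0: an even number of 0s has been read so far
  q1: an odd number of 0s has been read so far
  δ(q0, 0): in q0 (an even number of 0s has been read so far), after reading 0 we have: an odd number of 0s has been read so far → q1
  δ(q0, 1): in q0 (an even number of 0s has been read so far), after reading 1 we have: an even number of 0s has been read so far → q0
  δ(q1, 0): in q1 (an odd number of 0s has been read so far), after reading 0 we have: an even number of 0s has been read so far → q0
  δ(q1, 1): in q1 (an odd number of 0s has been read so far), after reading 1 we have: an odd number of 0s has been read so far → q1
A string is accepted iff it ends in {q0}, i.e. an even number of 0s has been read so far.
Language: All binary strings with an even number of 0s

Final answer: All binary strings with an even number of 0s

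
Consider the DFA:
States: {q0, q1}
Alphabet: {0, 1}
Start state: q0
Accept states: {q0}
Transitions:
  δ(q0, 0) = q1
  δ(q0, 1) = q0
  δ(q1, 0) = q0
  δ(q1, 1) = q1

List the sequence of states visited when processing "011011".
Starting at q0
Read '0': q0 -> q1
Read '1': q1 -> q1
Read '1': q1 -> q1
Read '0': q1 -> q0
Read '1': q0 -> q0
Read '1': q0 -> q0

Final answer: q0 -> q1 -> q1 -> q1 -> q0 -> q0 -> q0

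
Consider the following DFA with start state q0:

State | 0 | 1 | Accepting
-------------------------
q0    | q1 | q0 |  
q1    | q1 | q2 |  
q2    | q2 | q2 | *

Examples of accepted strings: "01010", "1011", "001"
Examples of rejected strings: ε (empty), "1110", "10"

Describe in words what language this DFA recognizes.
binary strings containing '01' as a substring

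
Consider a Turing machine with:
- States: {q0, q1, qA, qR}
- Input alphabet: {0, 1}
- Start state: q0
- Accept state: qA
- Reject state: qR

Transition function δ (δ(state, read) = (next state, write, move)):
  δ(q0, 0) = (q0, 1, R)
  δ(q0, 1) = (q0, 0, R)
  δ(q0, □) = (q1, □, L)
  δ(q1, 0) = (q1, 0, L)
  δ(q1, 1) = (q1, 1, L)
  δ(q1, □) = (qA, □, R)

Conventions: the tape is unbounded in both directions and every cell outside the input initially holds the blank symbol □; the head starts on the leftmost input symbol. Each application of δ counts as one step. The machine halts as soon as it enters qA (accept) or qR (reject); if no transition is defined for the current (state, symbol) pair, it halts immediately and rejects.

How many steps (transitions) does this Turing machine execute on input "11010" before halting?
Step 0: [q0]11010 (head at position 0)
Step 1: δ(q0, 1) = (q0, 0, R)  ⊢  0[q0]1010 (head at position 1)
Step 2: δ(q0, 1) = (q0, 0, R)  ⊢  00[q0]010 (head at position 2)
Step 3: δ(q0, 0) = (q0, 1, R)  ⊢  001[q0]10 (head at position 3)
Step 4: δ(q0, 1) = (q0, 0, R)  ⊢  0010[q0]0 (head at position 4)
Step 5: δ(q0, 0) = (q0, 1, R)  ⊢  00101[q0]□ (head at position 5)
Step 6: δ(q0, □) = (q1, □, L)  ⊢  0010[q1]1□ (head at position 4)
Step 7: δ(q1, 1) = (q1, 1, L)  ⊢  001[q1]01□ (head at position 3)
Step 8: δ(q1, 0) = (q1, 0, L)  ⊢  00[q1]101□ (head at position 2)
Step 9: δ(q1, 1) = (q1, 1, L)  ⊢  0[q1]0101□ (head at position 1)
Step 10: δ(q1, 0) = (q1, 0, L)  ⊢  [q1]00101□ (head at position 0)
Step 11: δ(q1, 0) = (q1, 0, L)  ⊢  [q1]□00101□ (head at position -1)
Step 12: δ(q1, □) = (qA, □, R)  ⊢  □[qA]00101□ (head at position 0)
The machine is in qA, so it halts and accepts.
Number of transitions executed: 12.

Final answer: 12 steps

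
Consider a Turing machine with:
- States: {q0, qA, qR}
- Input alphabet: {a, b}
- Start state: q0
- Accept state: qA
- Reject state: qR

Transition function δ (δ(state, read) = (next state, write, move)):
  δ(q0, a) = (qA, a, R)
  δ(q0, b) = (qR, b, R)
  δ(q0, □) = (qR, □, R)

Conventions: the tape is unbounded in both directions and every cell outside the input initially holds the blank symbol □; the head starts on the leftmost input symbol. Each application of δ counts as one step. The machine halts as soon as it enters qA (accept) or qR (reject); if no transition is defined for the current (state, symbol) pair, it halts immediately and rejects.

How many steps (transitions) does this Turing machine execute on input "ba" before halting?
Step 0: [q0]ba (head at position 0)
Step 1: δ(q0, b) = (qR, b, R)  ⊢  b[qR]a (head at position 1)
The machine is in qR, so it halts and rejects.
Number of transitions executed: 1.

Final answer: 1 steps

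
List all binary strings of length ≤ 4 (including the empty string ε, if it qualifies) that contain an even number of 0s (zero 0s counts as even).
Checking every binary string of length 0 to 4:
  Length 0: accepted: ε | rejected: (none)
  Length 1: accepted: 1 | rejected: 0
  Length 2: accepted: 00, 11 | rejected: 01, 10
  Length 3: accepted: 001, 010, 100, 111 | rejected: 000, 011, 101, 110
  Length 4: accepted: 0000, 0011, 0101, 0110, 1001, 1010, 1100, 1111 | rejected: 0001, 0010, 0100, 0111, 1000, 1011, 1101, 1110
Total: 16 string(s).

Final answer: ε, 1, 00, 11, 001, 010, 100, 111, 0000, 0011, 0101, 0110, 1001, 1010, 1100, 1111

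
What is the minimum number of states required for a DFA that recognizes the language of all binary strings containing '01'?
Language: binary strings containing '01'
Lower bound (Myhill–Nerode): the prefixes ε, 0, 01 are pairwise distinguishable:
  ε vs 01: suffix ε distinguishes them (ε is rejected, 01 is accepted)
  0 vs 01: suffix ε distinguishes them (0 is rejected, 01 is accepted)
  ε vs 0: suffix 1 distinguishes them (ε·1 = 1 is rejected, 0·1 = 01 is accepted)
So any DFA needs at least 3 states.
Upper bound: a DFA with 3 states exists (one state per class above: 'no progress', 'last symbol 0', and 'seen 01' (accepting sink)).
Minimum states: 3

Final answer: 3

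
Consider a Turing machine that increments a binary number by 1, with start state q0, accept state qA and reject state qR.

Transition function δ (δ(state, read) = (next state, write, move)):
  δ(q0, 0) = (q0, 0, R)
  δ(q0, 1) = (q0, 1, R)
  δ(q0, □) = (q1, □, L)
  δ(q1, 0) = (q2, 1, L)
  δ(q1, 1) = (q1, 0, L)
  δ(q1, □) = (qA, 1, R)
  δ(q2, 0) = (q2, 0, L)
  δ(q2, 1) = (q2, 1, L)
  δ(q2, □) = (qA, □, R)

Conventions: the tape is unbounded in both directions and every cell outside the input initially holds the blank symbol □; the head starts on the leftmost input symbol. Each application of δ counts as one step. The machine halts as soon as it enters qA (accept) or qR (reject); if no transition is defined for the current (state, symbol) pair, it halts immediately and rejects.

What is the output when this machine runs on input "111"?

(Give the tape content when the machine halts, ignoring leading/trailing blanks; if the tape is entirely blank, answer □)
Step 0: [q0]111 (head at position 0)
Step 1: δ(q0, 1) = (q0, 1, R)  ⊢  1[q0]11 (head at position 1)
Step 2: δ(q0, 1) = (q0, 1, R)  ⊢  11[q0]1 (head at position 2)
Step 3: δ(q0, 1) = (q0, 1, R)  ⊢  111[q0]□ (head at position 3)
Step 4: δ(q0, □) = (q1, □, L)  ⊢  11[q1]1□ (head at position 2)
Step 5: δ(q1, 1) = (q1, 0, L)  ⊢  1[q1]10□ (head at position 1)
Step 6: δ(q1, 1) = (q1, 0, L)  ⊢  [q1]100□ (head at position 0)
Step 7: δ(q1, 1) = (q1, 0, L)  ⊢  [q1]□000□ (head at position -1)
Step 8: δ(q1, □) = (qA, 1, R)  ⊢  1[qA]000□ (head at position 0)
The machine is in qA, so it halts and accepts.
Tape content when halted (ignoring surrounding blanks): 1000

Final answer: Output: 1000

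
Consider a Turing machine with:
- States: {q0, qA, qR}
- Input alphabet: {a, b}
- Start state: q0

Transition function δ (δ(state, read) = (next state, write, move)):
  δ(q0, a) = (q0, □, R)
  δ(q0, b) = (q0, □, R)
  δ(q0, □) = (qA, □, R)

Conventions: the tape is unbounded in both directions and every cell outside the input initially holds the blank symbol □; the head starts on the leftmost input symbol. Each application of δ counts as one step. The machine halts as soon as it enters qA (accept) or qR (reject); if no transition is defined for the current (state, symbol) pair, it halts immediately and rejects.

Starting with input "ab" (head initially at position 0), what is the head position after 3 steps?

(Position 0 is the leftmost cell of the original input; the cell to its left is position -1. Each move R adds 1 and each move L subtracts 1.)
Step 0: [q0]ab (head at position 0)
Step 1: δ(q0, a) = (q0, □, R)  ⊢  □[q0]b (head at position 1)
Step 2: δ(q0, b) = (q0, □, R)  ⊢  □□[q0]□ (head at position 2)
Step 3: δ(q0, □) = (qA, □, R)  ⊢  □□□[qA]□ (head at position 3)
Head position after 3 steps: 3

Final answer: Position 3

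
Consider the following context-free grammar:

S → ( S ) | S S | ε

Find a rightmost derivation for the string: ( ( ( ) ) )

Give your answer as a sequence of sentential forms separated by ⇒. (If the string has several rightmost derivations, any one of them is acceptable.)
Start with S.
Step 1: the rightmost non-terminal is S; apply S → ( S ):  ( S )
Step 2: the rightmost non-terminal is S; apply S → ( S ):  ( ( S ) )
Step 3: the rightmost non-terminal is S; apply S → ( S ):  ( ( ( S ) ) )
Step 4: the rightmost non-terminal is S; apply S → ε:  ( ( ( ) ) )

Final answer: S ⇒ ( S ) ⇒ ( ( S ) ) ⇒ ( ( ( S ) ) ) ⇒ ( ( ( ) ) )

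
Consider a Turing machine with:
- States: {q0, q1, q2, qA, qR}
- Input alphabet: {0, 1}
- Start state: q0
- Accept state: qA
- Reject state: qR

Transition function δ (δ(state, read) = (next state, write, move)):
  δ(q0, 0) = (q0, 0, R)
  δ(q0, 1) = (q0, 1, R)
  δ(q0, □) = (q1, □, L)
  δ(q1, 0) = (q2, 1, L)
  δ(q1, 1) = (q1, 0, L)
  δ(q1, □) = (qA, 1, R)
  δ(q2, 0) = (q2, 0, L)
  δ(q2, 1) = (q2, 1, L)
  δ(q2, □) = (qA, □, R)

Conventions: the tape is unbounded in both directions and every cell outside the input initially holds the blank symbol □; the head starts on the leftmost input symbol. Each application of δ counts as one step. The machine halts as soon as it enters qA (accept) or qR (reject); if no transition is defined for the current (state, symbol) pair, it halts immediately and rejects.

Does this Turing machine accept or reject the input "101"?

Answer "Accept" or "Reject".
Step 0: [q0]101 (head at position 0)
Step 1: δ(q0, 1) = (q0, 1, R)  ⊢  1[q0]01 (head at position 1)
Step 2: δ(q0, 0) = (q0, 0, R)  ⊢  10[q0]1 (head at position 2)
Step 3: δ(q0, 1) = (q0, 1, R)  ⊢  101[q0]□ (head at position 3)
Step 4: δ(q0, □) = (q1, □, L)  ⊢  10[q1]1□ (head at position 2)
Step 5: δ(q1, 1) = (q1, 0, L)  ⊢  1[q1]00□ (head at position 1)
Step 6: δ(q1, 0) = (q2, 1, L)  ⊢  [q2]110□ (head at position 0)
Step 7: δ(q2, 1) = (q2, 1, L)  ⊢  [q2]□110□ (head at position -1)
Step 8: δ(q2, □) = (qA, □, R)  ⊢  □[qA]110□ (head at position 0)
The machine is in qA, so it halts and accepts.

Final answer: Accept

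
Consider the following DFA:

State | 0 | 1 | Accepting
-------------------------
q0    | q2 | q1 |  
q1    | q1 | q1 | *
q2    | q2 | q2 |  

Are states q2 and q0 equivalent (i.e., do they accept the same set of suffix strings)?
Try the suffix "1".
From q2: q2 → q2 — not accepting.
From q0: q0 → q1 — accepting.
The two states disagree on this suffix, so they are not equivalent.

Final answer: No. Distinguishing string: "1" - accepted from q0 but not from q2.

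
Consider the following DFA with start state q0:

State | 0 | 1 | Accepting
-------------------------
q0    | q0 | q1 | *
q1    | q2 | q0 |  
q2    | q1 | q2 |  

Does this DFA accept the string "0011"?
Start in q0.
Read '0': q0 → q0
Read '0': q0 → q0
Read '1': q0 → q1
Read '1': q1 → q0
Final state q0 is accepting, so the string is accepted.

Final answer: Yes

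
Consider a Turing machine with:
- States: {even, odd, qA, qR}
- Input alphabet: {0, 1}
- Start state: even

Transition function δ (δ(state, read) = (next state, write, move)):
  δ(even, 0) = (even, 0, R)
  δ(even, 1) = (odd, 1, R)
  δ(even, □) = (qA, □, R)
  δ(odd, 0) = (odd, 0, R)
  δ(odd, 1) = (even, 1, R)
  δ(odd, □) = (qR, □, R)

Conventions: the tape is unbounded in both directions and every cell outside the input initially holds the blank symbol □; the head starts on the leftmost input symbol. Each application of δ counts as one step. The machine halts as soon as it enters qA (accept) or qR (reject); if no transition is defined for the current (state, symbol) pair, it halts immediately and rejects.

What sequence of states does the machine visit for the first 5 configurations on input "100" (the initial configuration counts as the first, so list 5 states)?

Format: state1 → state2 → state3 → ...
Step 0: [even]100 (head at position 0)
Step 1: δ(even, 1) = (odd, 1, R)  ⊢  1[odd]00 (head at position 1)
Step 2: δ(odd, 0) = (odd, 0, R)  ⊢  10[odd]0 (head at position 2)
Step 3: δ(odd, 0) = (odd, 0, R)  ⊢  100[odd]□ (head at position 3)
Step 4: δ(odd, □) = (qR, □, R)  ⊢  100□[qR]□ (head at position 4)
Reading off the states of these 5 configurations: even → odd → odd → odd → qR

Final answer: even → odd → odd → odd → qR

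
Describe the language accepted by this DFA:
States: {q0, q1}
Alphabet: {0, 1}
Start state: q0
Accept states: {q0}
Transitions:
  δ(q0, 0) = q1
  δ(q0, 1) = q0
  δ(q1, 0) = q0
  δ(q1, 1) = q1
Analyzing the DFA structure:
Start state: q0
Accept states: {q0}
Interpreting what each state remembers (checking against the transitions):
  q0: an even number of 0s has been read so far
  q1: an odd number of 0s has been read so far
  δ(q0, 0): in q0 (an even number of 0s has been read so far), after reading 0 we have: an odd number of 0s has been read so far → q1
  δ(q0, 1): in q0 (an even number of 0s has been read so far), after reading 1 we have: an even number of 0s has been read so far → q0
  δ(q1, 0): in q1 (an odd number of 0s has been read so far), after reading 0 we have: an even number of 0s has been read so far → q0
  δ(q1, 1): in q1 (an odd number of 0s has been read so far), after reading 1 we have: an odd number of 0s has been read so far → q1
A string is accepted iff it ends in {q0}, i.e. an even number of 0s has been read so far.
Language: All binary strings with an even number of 0s

Final answer: All binary strings with an even number of 0s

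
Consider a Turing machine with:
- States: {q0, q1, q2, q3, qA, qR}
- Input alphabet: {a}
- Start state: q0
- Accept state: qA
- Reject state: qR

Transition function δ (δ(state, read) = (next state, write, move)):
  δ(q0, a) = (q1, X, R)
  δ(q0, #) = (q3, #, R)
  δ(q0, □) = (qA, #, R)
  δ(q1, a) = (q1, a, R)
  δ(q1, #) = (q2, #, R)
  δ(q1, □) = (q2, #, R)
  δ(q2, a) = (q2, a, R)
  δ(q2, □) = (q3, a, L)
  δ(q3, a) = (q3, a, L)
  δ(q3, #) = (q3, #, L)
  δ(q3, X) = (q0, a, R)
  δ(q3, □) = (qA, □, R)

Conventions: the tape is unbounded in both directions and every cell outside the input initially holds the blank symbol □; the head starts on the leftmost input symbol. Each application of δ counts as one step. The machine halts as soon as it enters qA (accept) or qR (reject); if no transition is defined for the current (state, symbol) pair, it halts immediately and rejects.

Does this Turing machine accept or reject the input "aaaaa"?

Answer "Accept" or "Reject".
Trace (configuration after each step, as tape_left[state]tape_right with head position):
Step 0: [q0]aaaaa (head at position 0)
Step 1: X[q1]aaaa (head 1)
Step 2: Xa[q1]aaa (head 2)
Step 3: Xaa[q1]aa (head 3)
Step 4: Xaaa[q1]a (head 4)
Step 5: Xaaaa[q1]□ (head 5)
Step 6: Xaaaa#[q2]□ (head 6)
Step 7: Xaaaa[q3]#a (head 5)
Step 8: Xaaa[q3]a#a (head 4)
Step 9: Xaa[q3]aa#a (head 3)
Step 10: Xa[q3]aaa#a (head 2)
Step 11: X[q3]aaaa#a (head 1)
Step 12: [q3]Xaaaa#a (head 0)
Step 13: a[q0]aaaa#a (head 1)
Step 14: aX[q1]aaa#a (head 2)
Step 15: aXa[q1]aa#a (head 3)
Step 16: aXaa[q1]a#a (head 4)
Step 17: aXaaa[q1]#a (head 5)
Step 18: aXaaa#[q2]a (head 6)
Step 19: aXaaa#a[q2]□ (head 7)
Step 20: aXaaa#[q3]aa (head 6)
Step 21: aXaaa[q3]#aa (head 5)
Step 22: aXaa[q3]a#aa (head 4)
Step 23: aXa[q3]aa#aa (head 3)
Step 24: aX[q3]aaa#aa (head 2)
Step 25: a[q3]Xaaa#aa (head 1)
Step 26: aa[q0]aaa#aa (head 2)
Step 27: aaX[q1]aa#aa (head 3)
Step 28: aaXa[q1]a#aa (head 4)
Step 29: aaXaa[q1]#aa (head 5)
Step 30: aaXaa#[q2]aa (head 6)
Step 31: aaXaa#a[q2]a (head 7)
Step 32: aaXaa#aa[q2]□ (head 8)
Step 33: aaXaa#a[q3]aa (head 7)
Step 34: aaXaa#[q3]aaa (head 6)
Step 35: aaXaa[q3]#aaa (head 5)
Step 36: aaXa[q3]a#aaa (head 4)
Step 37: aaX[q3]aa#aaa (head 3)
Step 38: aa[q3]Xaa#aaa (head 2)
Step 39: aaa[q0]aa#aaa (head 3)
Step 40: aaaX[q1]a#aaa (head 4)
Step 41: aaaXa[q1]#aaa (head 5)
Step 42: aaaXa#[q2]aaa (head 6)
Step 43: aaaXa#a[q2]aa (head 7)
Step 44: aaaXa#aa[q2]a (head 8)
Step 45: aaaXa#aaa[q2]□ (head 9)
Step 46: aaaXa#aa[q3]aa (head 8)
Step 47: aaaXa#a[q3]aaa (head 7)
Step 48: aaaXa#[q3]aaaa (head 6)
Step 49: aaaXa[q3]#aaaa (head 5)
Step 50: aaaX[q3]a#aaaa (head 4)
Step 51: aaa[q3]Xa#aaaa (head 3)
Step 52: aaaa[q0]a#aaaa (head 4)
Step 53: aaaaX[q1]#aaaa (head 5)
Step 54: aaaaX#[q2]aaaa (head 6)
Step 55: aaaaX#a[q2]aaa (head 7)
Step 56: aaaaX#aa[q2]aa (head 8)
Step 57: aaaaX#aaa[q2]a (head 9)
Step 58: aaaaX#aaaa[q2]□ (head 10)
Step 59: aaaaX#aaa[q3]aa (head 9)
Step 60: aaaaX#aa[q3]aaa (head 8)
Step 61: aaaaX#a[q3]aaaa (head 7)
Step 62: aaaaX#[q3]aaaaa (head 6)
Step 63: aaaaX[q3]#aaaaa (head 5)
Step 64: aaaa[q3]X#aaaaa (head 4)
Step 65: aaaaa[q0]#aaaaa (head 5)
Step 66: aaaaa#[q3]aaaaa (head 6)
Step 67: aaaaa[q3]#aaaaa (head 5)
Step 68: aaaa[q3]a#aaaaa (head 4)
Step 69: aaa[q3]aa#aaaaa (head 3)
Step 70: aa[q3]aaa#aaaaa (head 2)
Step 71: a[q3]aaaa#aaaaa (head 1)
Step 72: [q3]aaaaa#aaaaa (head 0)
Step 73: [q3]□aaaaa#aaaaa (head -1)
Step 74: □[qA]aaaaa#aaaaa (head 0)
The machine is in qA, so it halts and accepts.

Final answer: Accept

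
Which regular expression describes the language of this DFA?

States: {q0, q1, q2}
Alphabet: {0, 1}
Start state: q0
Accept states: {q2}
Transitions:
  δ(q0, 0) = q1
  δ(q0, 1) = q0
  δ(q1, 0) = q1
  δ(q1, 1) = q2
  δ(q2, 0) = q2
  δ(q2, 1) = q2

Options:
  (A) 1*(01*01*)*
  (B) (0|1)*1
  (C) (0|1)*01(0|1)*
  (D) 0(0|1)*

Testing sample strings against the DFA:
  '1110' -> rejected
  '0101' -> accepted
  '1100' -> rejected
  '0010' -> accepted
Checking each option for a counterexample:
  (A) 1*(01*01*)*: ε is rejected by the DFA but matches the regex → eliminated
  (B) (0|1)*1: '1' is rejected by the DFA but matches the regex → eliminated
  (C) (0|1)*01(0|1)*: agrees with the DFA on all strings of length ≤ 4
  (D) 0(0|1)*: '0' is rejected by the DFA but matches the regex → eliminated
Only (C) (0|1)*01(0|1)* is consistent with the DFA.

Final answer: (C) (0|1)*01(0|1)*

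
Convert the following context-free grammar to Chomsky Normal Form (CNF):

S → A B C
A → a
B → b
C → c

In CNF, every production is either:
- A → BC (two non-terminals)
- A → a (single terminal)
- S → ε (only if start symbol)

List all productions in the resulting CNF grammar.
The grammar has no ε-productions or unit productions to eliminate.
A → a is already in CNF (single terminal) – keep it.
B → b is already in CNF (single terminal) – keep it.
C → c is already in CNF (single terminal) – keep it.
S → A B C has 3 symbols on the right: break it into binary productions S → A X0, X0 → B C.
Resulting CNF grammar (5 productions): A → a; B → b; C → c; S → A X0; X0 → B C

Final answer: A → a; B → b; C → c; S → A X0; X0 → B C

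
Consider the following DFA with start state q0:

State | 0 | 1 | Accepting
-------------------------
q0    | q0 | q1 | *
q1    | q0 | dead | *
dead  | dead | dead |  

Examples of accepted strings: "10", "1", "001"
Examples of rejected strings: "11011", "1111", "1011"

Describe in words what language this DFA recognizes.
binary strings with no two consecutive 1s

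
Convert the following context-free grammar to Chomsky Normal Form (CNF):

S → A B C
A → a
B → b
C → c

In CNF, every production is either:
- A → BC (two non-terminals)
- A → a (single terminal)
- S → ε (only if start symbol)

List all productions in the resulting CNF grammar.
The grammar has no ε-productions or unit productions to eliminate.
A → a is already in CNF (single terminal) – keep it.
B → b is already in CNF (single terminal) – keep it.
C → c is already in CNF (single terminal) – keep it.
S → A B C has 3 symbols on the right: break it into binary productions S → A X0, X0 → B C.
Resulting CNF grammar (5 productions): A → a; B → b; C → c; S → A X0; X0 → B C

Final answer: A → a; B → b; C → c; S → A X0; X0 → B C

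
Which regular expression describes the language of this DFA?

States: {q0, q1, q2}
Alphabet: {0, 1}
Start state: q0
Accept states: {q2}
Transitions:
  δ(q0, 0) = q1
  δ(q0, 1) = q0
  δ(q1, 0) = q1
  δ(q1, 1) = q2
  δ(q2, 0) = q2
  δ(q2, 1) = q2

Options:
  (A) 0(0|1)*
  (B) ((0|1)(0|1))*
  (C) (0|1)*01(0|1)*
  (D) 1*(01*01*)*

Testing sample strings against the DFA:
  '11' -> rejected
  '00' -> rejected
  '01010' -> accepted
  '11100' -> rejected
Checking each option for a counterexample:
  (A) 0(0|1)*: '0' is rejected by the DFA but matches the regex → eliminated
  (B) ((0|1)(0|1))*: ε is rejected by the DFA but matches the regex → eliminated
  (C) (0|1)*01(0|1)*: agrees with the DFA on all strings of length ≤ 4
  (D) 1*(01*01*)*: ε is rejected by the DFA but matches the regex → eliminated
Only (C) (0|1)*01(0|1)* is consistent with the DFA.

Final answer: (C) (0|1)*01(0|1)*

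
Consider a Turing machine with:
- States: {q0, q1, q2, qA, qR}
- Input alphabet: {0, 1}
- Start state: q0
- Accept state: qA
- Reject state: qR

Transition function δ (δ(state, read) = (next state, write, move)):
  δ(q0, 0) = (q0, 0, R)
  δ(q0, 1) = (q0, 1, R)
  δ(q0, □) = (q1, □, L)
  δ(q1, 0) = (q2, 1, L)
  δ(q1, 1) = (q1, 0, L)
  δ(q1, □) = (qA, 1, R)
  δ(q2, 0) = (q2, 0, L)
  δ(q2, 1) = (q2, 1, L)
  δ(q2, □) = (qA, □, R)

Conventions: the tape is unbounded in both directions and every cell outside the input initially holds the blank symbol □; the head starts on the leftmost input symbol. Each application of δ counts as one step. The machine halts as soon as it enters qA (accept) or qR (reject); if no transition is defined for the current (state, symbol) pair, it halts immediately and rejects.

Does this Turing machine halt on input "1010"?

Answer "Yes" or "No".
Step 0: [q0]1010 (head at position 0)
Step 1: δ(q0, 1) = (q0, 1, R)  ⊢  1[q0]010 (head at position 1)
Step 2: δ(q0, 0) = (q0, 0, R)  ⊢  10[q0]10 (head at position 2)
Step 3: δ(q0, 1) = (q0, 1, R)  ⊢  101[q0]0 (head at position 3)
Step 4: δ(q0, 0) = (q0, 0, R)  ⊢  1010[q0]□ (head at position 4)
Step 5: δ(q0, □) = (q1, □, L)  ⊢  101[q1]0□ (head at position 3)
Step 6: δ(q1, 0) = (q2, 1, L)  ⊢  10[q2]11□ (head at position 2)
Step 7: δ(q2, 1) = (q2, 1, L)  ⊢  1[q2]011□ (head at position 1)
Step 8: δ(q2, 0) = (q2, 0, L)  ⊢  [q2]1011□ (head at position 0)
Step 9: δ(q2, 1) = (q2, 1, L)  ⊢  [q2]□1011□ (head at position -1)
Step 10: δ(q2, □) = (qA, □, R)  ⊢  □[qA]1011□ (head at position 0)
The machine is in qA, so it halts and accepts.
It halts after 10 steps.

Final answer: Yes - halts after 10 steps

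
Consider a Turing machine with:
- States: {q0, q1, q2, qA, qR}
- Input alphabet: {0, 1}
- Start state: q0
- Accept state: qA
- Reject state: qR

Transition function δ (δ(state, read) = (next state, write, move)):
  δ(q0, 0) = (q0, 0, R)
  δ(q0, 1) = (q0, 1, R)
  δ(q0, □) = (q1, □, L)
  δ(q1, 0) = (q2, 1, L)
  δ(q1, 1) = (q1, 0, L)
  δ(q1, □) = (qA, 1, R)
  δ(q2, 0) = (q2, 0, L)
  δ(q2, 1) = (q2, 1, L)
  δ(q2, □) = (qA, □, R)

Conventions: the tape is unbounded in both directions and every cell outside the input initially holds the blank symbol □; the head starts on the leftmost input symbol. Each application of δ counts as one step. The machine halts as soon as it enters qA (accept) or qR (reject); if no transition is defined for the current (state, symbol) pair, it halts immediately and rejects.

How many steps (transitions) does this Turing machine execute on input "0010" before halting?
Step 0: [q0]0010 (head at position 0)
Step 1: δ(q0, 0) = (q0, 0, R)  ⊢  0[q0]010 (head at position 1)
Step 2: δ(q0, 0) = (q0, 0, R)  ⊢  00[q0]10 (head at position 2)
Step 3: δ(q0, 1) = (q0, 1, R)  ⊢  001[q0]0 (head at position 3)
Step 4: δ(q0, 0) = (q0, 0, R)  ⊢  0010[q0]□ (head at position 4)
Step 5: δ(q0, □) = (q1, □, L)  ⊢  001[q1]0□ (head at position 3)
Step 6: δ(q1, 0) = (q2, 1, L)  ⊢  00[q2]11□ (head at position 2)
Step 7: δ(q2, 1) = (q2, 1, L)  ⊢  0[q2]011□ (head at position 1)
Step 8: δ(q2, 0) = (q2, 0, L)  ⊢  [q2]0011□ (head at position 0)
Step 9: δ(q2, 0) = (q2, 0, L)  ⊢  [q2]□0011□ (head at position -1)
Step 10: δ(q2, □) = (qA, □, R)  ⊢  □[qA]0011□ (head at position 0)
The machine is in qA, so it halts and accepts.
Number of transitions executed: 10.

Final answer: 10 steps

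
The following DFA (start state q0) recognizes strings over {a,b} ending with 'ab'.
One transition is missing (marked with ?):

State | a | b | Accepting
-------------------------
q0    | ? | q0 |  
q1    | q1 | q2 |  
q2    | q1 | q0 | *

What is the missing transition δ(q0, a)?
q1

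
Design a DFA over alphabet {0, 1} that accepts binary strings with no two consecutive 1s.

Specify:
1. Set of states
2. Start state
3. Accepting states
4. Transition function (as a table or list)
One valid DFA (any DFA recognizing the same language is acceptable):
States: {q0, q1, dead}
Start: q0
Accepting: {q0, q1}
Transitions (accepting states marked with *):
State | 0 | 1 | Accepting
-------------------------
q0    | q0 | q1 | *
q1    | q0 | dead | *
dead  | dead | dead |  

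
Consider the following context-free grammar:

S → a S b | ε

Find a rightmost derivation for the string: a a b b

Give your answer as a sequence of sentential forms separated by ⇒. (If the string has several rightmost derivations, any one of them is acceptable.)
Start with S.
Step 1: the rightmost non-terminal is S; apply S → a S b:  a S b
Step 2: the rightmost non-terminal is S; apply S → a S b:  a a S b b
Step 3: the rightmost non-terminal is S; apply S → ε:  a a b b

Final answer: S ⇒ a S b ⇒ a a S b b ⇒ a a b b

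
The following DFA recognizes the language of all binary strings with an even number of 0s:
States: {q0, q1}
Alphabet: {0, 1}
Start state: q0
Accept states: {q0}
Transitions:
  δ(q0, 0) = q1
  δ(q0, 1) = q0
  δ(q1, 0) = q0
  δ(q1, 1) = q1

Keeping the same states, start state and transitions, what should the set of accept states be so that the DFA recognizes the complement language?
The DFA is complete (every state has a transition on every symbol), so the complement
is recognized by the same DFA with accepting and non-accepting states swapped.
Original accept states: {q0}
Complement accept states = All states - Original accept states
= {q0, q1} - {q0}
= {q1}
Complement language: strings with an ODD number of 0s

Final answer: {q1}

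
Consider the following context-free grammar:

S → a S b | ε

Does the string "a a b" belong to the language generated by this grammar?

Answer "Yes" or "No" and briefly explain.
Every derivation applies S → a S b some number n of times and then S → ε, producing a^n b^n with equally many a's and b's. The string a a b has two a's but only one b, so it cannot be derived.

Final answer: No - no valid derivation exists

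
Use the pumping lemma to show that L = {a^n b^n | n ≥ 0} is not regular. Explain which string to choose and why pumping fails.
Language: L = {a^n b^n | n ≥ 0} (equal numbers of a's followed by b's)
Step 1: Assume for contradiction that L is regular, with pumping length p.
Step 2: Choose s = a^p b^p. Then s ∈ L (it has p a's followed by p b's) and |s| ≥ p.
Step 3: Consider any decomposition s = xyz with |xy| ≤ p and |y| > 0. Since |xy| ≤ p and the first p symbols of s are all a's, y = a^k for some k with 1 ≤ k ≤ p.
Step 4: Pumping up (i = 2): xy²z = a^(p+k) b^p, which has more a's than b's, so xy²z ∉ L.
This contradicts the pumping lemma, so L is not regular.

Final answer: Choose s = a^p b^p. Since |xy| ≤ p, y = a^k with k ≥ 1. Then xy²z = a^(p+k) b^p ∉ L.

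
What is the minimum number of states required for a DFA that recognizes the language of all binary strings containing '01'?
Language: binary strings containing '01'
Lower bound (Myhill–Nerode): the prefixes ε, 0, 01 are pairwise distinguishable:
  ε vs 01: suffix ε distinguishes them (ε is rejected, 01 is accepted)
  0 vs 01: suffix ε distinguishes them (0 is rejected, 01 is accepted)
  ε vs 0: suffix 1 distinguishes them (ε·1 = 1 is rejected, 0·1 = 01 is accepted)
So any DFA needs at least 3 states.
Upper bound: a DFA with 3 states exists (one state per class above: 'no progress', 'last symbol 0', and 'seen 01' (accepting sink)).
Minimum states: 3

Final answer: 3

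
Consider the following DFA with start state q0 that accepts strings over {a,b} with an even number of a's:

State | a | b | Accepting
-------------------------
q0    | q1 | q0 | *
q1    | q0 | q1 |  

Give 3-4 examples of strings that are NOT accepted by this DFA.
Any strings that end in a non-accepting state work; for example:
"aaa": q0 → q1 → q0 → q1; q1 is not accepting → rejected
"bab": q0 → q0 → q1 → q1; q1 is not accepting → rejected
"bba": q0 → q0 → q0 → q1; q1 is not accepting → rejected
"aaab": q0 → q1 → q0 → q1 → q1; q1 is not accepting → rejected

Final answer: "aaa", "bab", "bba", "aaab"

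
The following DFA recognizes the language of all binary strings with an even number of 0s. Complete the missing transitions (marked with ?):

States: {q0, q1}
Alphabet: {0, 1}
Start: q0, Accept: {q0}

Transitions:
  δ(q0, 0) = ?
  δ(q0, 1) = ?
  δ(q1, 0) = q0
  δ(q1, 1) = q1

What each state remembers (consistent with the given transitions and accept states):
  q0: an even number of 0s has been read so far
  q1: an odd number of 0s has been read so far
Filling in the missing entries:
  δ(q0, 0): in q0 (an even number of 0s has been read so far), after reading 0 we have: an odd number of 0s has been read so far → q1
  δ(q0, 1): in q0 (an even number of 0s has been read so far), after reading 1 we have: an even number of 0s has been read so far → q0

Final answer: δ(q0, 0) = q1; δ(q0, 1) = q0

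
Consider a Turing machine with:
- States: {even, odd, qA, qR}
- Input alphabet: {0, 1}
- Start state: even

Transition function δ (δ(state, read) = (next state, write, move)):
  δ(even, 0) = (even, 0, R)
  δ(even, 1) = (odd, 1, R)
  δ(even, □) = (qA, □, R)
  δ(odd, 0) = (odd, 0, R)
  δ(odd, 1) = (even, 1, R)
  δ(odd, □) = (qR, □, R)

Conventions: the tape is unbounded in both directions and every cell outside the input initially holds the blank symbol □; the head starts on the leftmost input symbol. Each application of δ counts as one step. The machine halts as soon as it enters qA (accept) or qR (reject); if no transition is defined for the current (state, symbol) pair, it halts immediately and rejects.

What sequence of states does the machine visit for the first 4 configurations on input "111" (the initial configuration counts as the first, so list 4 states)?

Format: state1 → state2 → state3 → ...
Step 0: [even]111 (head at position 0)
Step 1: δ(even, 1) = (odd, 1, R)  ⊢  1[odd]11 (head at position 1)
Step 2: δ(odd, 1) = (even, 1, R)  ⊢  11[even]1 (head at position 2)
Step 3: δ(even, 1) = (odd, 1, R)  ⊢  111[odd]□ (head at position 3)
Reading off the states of these 4 configurations: even → odd → even → odd

Final answer: even → odd → even → odd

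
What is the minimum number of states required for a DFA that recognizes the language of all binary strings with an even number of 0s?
Language: binary strings with an even number of 0s
Lower bound (Myhill–Nerode): the prefixes ε, 0 are pairwise distinguishable:
  ε vs 0: suffix ε distinguishes them (ε has zero 0s (accepted), 0 has one 0 (rejected))
So any DFA needs at least 2 states.
Upper bound: a DFA with 2 states exists (one state per class above).
Minimum states: 2

Final answer: 2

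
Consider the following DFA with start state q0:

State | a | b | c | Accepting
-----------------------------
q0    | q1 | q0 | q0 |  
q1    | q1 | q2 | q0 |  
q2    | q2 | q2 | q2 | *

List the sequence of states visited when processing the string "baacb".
q0 → q0 → q1 → q1 → q0 → q0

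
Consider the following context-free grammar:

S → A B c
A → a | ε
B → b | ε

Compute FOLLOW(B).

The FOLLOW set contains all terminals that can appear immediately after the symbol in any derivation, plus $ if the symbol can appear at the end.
B occurs in S → A B c, immediately followed by the terminal c. So FOLLOW(B) = {c}.

Final answer: {c}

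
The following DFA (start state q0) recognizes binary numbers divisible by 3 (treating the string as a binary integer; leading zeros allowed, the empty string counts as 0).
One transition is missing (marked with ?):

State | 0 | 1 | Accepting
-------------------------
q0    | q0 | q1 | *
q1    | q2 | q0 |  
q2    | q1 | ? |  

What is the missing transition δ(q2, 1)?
q2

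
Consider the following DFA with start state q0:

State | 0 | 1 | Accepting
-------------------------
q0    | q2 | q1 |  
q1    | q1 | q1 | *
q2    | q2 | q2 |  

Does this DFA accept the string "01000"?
Start in q0.
Read '0': q0 → q2
Read '1': q2 → q2
Read '0': q2 → q2
Read '0': q2 → q2
Read '0': q2 → q2
Final state q2 is not accepting, so the string is rejected.

Final answer: No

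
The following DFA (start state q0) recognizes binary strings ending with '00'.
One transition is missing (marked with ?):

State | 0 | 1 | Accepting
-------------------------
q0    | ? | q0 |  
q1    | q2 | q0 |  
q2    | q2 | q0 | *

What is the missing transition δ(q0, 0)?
q1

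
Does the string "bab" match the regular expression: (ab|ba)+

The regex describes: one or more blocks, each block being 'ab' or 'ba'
No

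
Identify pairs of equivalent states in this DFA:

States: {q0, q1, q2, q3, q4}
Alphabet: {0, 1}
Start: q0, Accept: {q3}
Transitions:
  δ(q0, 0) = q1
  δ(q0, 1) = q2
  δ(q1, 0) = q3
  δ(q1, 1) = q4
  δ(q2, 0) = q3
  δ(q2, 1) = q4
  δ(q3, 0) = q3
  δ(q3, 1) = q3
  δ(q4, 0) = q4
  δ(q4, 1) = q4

Using the table-filling algorithm:
Round 0 – mark pairs where exactly one state is accepting: (q0,q3), (q1,q3), (q2,q3), (q3,q4)
Round 1 – newly marked: (q0,q1) [on 0: q1 vs q3, already marked]; (q0,q2) [on 0: q1 vs q3, already marked]; (q1,q4) [on 0: q3 vs q4, already marked]; (q2,q4) [on 0: q3 vs q4, already marked]
Round 2 – newly marked: (q0,q4) [on 0: q1 vs q4, already marked]
No further pairs can be marked.
(q1, q2) unmarked: δ(q1,0)=q3, δ(q2,0)=q3; δ(q1,1)=q4, δ(q2,1)=q4 → equivalent
Equivalent pairs: (q1, q2)

Final answer: Equivalent pairs: (q1, q2)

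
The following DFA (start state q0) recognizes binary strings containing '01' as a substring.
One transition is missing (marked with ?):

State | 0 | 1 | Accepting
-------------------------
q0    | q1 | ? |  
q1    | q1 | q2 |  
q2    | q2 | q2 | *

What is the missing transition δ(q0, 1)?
q0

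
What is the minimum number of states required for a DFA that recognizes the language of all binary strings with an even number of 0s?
Language: binary strings with an even number of 0s
Lower bound (Myhill–Nerode): the prefixes ε, 0 are pairwise distinguishable:
  ε vs 0: suffix ε distinguishes them (ε has zero 0s (accepted), 0 has one 0 (rejected))
So any DFA needs at least 2 states.
Upper bound: a DFA with 2 states exists (one state per class above).
Minimum states: 2

Final answer: 2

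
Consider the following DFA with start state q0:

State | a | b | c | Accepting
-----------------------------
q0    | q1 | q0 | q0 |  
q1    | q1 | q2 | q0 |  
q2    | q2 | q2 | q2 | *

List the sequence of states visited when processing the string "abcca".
q0 → q1 → q2 → q2 → q2 → q2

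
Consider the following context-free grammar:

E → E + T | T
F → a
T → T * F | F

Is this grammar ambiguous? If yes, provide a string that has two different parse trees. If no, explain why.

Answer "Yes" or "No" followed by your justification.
This is the standard stratified expression grammar: '+' is introduced only by the left-recursive rule E → E + T and '*' only by the left-recursive rule T → T * F, with F → a. For any string, the last '+' must be the one produced at the root E (everything after it is a T containing no '+'), and likewise within each T the last '*' is produced at its root. This fixes the parse tree uniquely (left-associative, '*' binding tighter than '+'), so every string has exactly one parse tree.

Final answer: No - the grammar is unambiguous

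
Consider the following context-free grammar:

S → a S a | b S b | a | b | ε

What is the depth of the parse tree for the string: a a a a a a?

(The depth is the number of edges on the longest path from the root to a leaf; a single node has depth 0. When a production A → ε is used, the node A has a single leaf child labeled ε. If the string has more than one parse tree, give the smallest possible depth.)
The string has even length 6, so its (unique) parse tree peels off matching outer symbols: S → a S a, S → a S a, S → a S a, and finally S → ε for the empty middle.
The S nodes are at depths 0..3; the ε leaf under the innermost S is at depth 4 (terminal leaves are at depths 1..3).
Depth = 4.

Final answer: 4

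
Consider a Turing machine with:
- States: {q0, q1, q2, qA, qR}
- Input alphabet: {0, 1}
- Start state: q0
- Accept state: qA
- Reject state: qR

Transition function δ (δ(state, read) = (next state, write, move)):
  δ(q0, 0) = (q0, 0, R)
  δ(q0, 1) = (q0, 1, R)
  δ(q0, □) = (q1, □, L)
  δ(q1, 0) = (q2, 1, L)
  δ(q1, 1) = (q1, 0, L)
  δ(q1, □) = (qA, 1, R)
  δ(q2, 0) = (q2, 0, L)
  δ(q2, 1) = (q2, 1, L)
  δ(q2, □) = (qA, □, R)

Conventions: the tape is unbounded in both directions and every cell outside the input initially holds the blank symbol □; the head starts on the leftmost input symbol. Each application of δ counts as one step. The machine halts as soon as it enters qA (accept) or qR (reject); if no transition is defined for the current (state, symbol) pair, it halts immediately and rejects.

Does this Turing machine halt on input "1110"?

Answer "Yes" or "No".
Step 0: [q0]1110 (head at position 0)
Step 1: δ(q0, 1) = (q0, 1, R)  ⊢  1[q0]110 (head at position 1)
Step 2: δ(q0, 1) = (q0, 1, R)  ⊢  11[q0]10 (head at position 2)
Step 3: δ(q0, 1) = (q0, 1, R)  ⊢  111[q0]0 (head at position 3)
Step 4: δ(q0, 0) = (q0, 0, R)  ⊢  1110[q0]□ (head at position 4)
Step 5: δ(q0, □) = (q1, □, L)  ⊢  111[q1]0□ (head at position 3)
Step 6: δ(q1, 0) = (q2, 1, L)  ⊢  11[q2]11□ (head at position 2)
Step 7: δ(q2, 1) = (q2, 1, L)  ⊢  1[q2]111□ (head at position 1)
Step 8: δ(q2, 1) = (q2, 1, L)  ⊢  [q2]1111□ (head at position 0)
Step 9: δ(q2, 1) = (q2, 1, L)  ⊢  [q2]□1111□ (head at position -1)
Step 10: δ(q2, □) = (qA, □, R)  ⊢  □[qA]1111□ (head at position 0)
The machine is in qA, so it halts and accepts.
It halts after 10 steps.

Final answer: Yes - halts after 10 steps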